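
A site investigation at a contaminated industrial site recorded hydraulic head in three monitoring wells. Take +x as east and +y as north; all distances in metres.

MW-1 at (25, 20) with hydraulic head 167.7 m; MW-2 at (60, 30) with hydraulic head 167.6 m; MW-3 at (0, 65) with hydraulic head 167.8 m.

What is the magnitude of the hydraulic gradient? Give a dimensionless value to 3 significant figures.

0.00306

Differences from MW-1: to MW-2 (Δx, Δy, Δh) = (35, 10, -0.1); to MW-3 = (-25, 45, +0.1).
Determinant of the coordinate differences = 35·45 − (-25)·10 = 1825.
∂h/∂x = [(-0.1)·45 − (+0.1)·10] / 1825 = -0.003014
∂h/∂y = [35·(+0.1) − (-25)·(-0.1)] / 1825 = +0.0005479
|∇h| = √(-0.003014² + 0.0005479²) = 0.003063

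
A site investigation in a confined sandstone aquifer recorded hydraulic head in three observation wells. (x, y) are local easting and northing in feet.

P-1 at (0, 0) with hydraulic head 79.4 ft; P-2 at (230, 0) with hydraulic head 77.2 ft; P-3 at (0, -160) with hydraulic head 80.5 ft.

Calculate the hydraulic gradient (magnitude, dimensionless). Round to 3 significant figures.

0.0118

∂h/∂x = (77.2 − 79.4) / (230 − 0) = -0.009565
∂h/∂y = (80.5 − 79.4) / (-160 − 0) = -0.006875
|∇h| = √(-0.009565² + -0.006875²) = 0.01178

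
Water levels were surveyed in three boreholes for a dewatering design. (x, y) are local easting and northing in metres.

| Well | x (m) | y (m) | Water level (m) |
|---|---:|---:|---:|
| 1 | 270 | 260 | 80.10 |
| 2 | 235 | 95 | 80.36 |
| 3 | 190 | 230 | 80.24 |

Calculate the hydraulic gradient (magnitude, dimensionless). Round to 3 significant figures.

0.00182

Taking 1 as reference: 2−1 = (-35, -165, +0.26); 3−1 = (-80, -30, +0.14).
Determinant of the coordinate differences = (-35)·(-30) − (-80)·(-165) = -12150.
∂h/∂x = [(+0.26)·(-30) − (+0.14)·(-165)] / -12150 = -0.001259
∂h/∂y = [(-35)·(+0.14) − (-80)·(+0.26)] / -12150 = -0.001309
|∇h| = √(-0.001259² + -0.001309²) = 0.001816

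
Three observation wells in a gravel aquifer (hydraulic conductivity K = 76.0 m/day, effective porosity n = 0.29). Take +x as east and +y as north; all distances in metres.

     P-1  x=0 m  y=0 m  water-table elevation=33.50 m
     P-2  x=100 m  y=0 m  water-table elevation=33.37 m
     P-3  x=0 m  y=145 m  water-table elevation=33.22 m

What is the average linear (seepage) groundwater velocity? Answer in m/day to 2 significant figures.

0.61 m/day

∂h/∂x = (33.37 − 33.50) / (100 − 0) = -0.001300
∂h/∂y = (33.22 − 33.50) / (145 − 0) = -0.001931
|∇h| = √(-0.001300² + -0.001931²) = 0.002328
Seepage velocity v = K·i/n = 76.0 × 0.002328 / 0.29 = 0.6101 m/day.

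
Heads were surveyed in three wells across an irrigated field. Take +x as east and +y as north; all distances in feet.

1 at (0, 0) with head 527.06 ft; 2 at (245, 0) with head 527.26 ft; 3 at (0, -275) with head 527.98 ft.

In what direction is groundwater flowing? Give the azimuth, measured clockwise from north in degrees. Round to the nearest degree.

346°

∂h/∂x = (527.26 − 527.06) / (245 − 0) = +0.0008163
∂h/∂y = (527.98 − 527.06) / (-275 − 0) = -0.003345
Flow direction (−∇h) has components (-0.0008163 E, +0.003345 N).
Azimuth = atan2(E, N) = atan2(-0.0008163, +0.003345) = 346.3° ≈ 346°.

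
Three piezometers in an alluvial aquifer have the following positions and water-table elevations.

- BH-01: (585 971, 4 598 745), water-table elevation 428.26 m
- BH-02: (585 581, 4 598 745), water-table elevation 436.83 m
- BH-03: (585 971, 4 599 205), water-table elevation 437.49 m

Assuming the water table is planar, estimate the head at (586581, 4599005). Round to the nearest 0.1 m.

∂h/∂x = (436.83 − 428.26) / (585581 − 585971) = -0.02197
∂h/∂y = (437.49 − 428.26) / (4599205 − 4598745) = +0.02007
h(586581, 4599005) = 428.26 + (-0.02197)·(610) + (+0.02007)·(260) = 428.26 -13.404 +5.217 = 420.073 m.

420.1 m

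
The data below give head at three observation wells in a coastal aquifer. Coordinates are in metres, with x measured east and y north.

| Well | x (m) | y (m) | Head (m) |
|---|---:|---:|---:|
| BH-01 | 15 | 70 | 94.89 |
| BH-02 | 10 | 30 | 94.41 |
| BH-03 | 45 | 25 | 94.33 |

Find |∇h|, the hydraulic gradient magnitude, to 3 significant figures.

Three-point gradient (reference BH-01): Δ to BH-02 = (-5, -40, -0.48), Δ to BH-03 = (30, -45, -0.56).
∂h/∂x = -0.0005614, ∂h/∂y = +0.01207 (det = 1425).
|∇h| = √(-0.0005614² + 0.01207²) = 0.01208

0.0121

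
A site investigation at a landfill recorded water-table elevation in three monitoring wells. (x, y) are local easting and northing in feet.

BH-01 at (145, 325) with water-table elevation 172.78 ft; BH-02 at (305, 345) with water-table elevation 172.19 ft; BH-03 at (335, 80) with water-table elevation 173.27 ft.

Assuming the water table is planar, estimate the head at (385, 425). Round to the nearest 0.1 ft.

Differences from BH-01: to BH-02 (Δx, Δy, Δh) = (160, 20, -0.59); to BH-03 = (190, -245, +0.49).
Determinant of the coordinate differences = 160·(-245) − 190·20 = -43000.
∂h/∂x = [(-0.59)·(-245) − (+0.49)·20] / -43000 = -0.003134
∂h/∂y = [160·(+0.49) − 190·(-0.59)] / -43000 = -0.004430
h(385, 425) = 172.78 + (-0.003134)·(240) + (-0.004430)·(100) = 172.78 -0.752 -0.443 = 171.585 ft.

171.6 ft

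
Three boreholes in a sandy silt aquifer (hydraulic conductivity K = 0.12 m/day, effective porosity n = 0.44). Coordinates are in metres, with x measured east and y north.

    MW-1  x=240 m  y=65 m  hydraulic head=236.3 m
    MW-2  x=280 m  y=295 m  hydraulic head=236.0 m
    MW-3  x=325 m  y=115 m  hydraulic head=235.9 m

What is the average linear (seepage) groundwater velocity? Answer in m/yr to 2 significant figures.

0.44 m/yr

With h = a·x + b·y + c and MW-1 as origin, the differences give:
  40·a + 230·b = -0.3
  85·a + 50·b = -0.4
Eliminate b (×50 and ×230, subtract): -17550·a = 77.00 → a = ∂h/∂x = -0.004387
Back-substitute: b = ∂h/∂y = -0.0005413.
|∇h| = √(-0.004387² + -0.0005413²) = 0.00442
Seepage velocity v = K·i/n = 0.12 × 0.00442 / 0.44 = 0.001205 m/day = 0.4401 m/yr.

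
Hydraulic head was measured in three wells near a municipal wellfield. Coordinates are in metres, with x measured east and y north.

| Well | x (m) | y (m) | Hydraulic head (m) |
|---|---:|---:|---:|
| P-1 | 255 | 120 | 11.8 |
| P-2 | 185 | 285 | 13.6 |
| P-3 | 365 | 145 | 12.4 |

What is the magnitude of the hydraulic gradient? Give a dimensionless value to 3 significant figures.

0.0124

Three-point gradient (reference P-1): Δ to P-2 = (-70, 165, +1.8), Δ to P-3 = (110, 25, +0.6).
∂h/∂x = +0.002714, ∂h/∂y = +0.01206 (det = -19900).
|∇h| = √(0.002714² + 0.01206²) = 0.01236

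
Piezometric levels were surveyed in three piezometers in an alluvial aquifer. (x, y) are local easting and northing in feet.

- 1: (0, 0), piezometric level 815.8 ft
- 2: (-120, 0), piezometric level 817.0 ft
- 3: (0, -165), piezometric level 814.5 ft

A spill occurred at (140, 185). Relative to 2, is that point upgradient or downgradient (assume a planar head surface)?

downgradient

∂h/∂x = (817.0 − 815.8) / (-120 − 0) = -0.01000
∂h/∂y = (814.5 − 815.8) / (-165 − 0) = +0.007879
Head at (140, 185) = 815.8 + (-0.01000)·(140) + (+0.007879)·(185) = 815.86 ft.
That is lower than the 817.0 ft at 2, so the point is downgradient.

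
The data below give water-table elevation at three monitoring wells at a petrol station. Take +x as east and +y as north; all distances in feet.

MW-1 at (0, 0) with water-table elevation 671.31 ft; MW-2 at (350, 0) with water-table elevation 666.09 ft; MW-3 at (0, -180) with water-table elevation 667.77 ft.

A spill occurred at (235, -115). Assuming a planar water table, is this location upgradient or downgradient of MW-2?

∂h/∂x = (666.09 − 671.31) / (350 − 0) = -0.01491
∂h/∂y = (667.77 − 671.31) / (-180 − 0) = +0.01967
Head at (235, -115) = 671.31 + (-0.01491)·(235) + (+0.01967)·(-115) = 665.54 ft.
That is lower than the 666.09 ft at MW-2, so the point is downgradient.

downgradient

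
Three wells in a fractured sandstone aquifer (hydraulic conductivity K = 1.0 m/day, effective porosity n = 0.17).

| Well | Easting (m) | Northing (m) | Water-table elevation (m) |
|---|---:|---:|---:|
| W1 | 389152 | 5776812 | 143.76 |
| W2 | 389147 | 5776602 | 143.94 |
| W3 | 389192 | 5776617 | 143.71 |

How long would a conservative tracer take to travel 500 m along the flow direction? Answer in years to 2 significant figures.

With h = a·x + b·y + c and W1 as origin, the differences give:
  (-5)·a + (-210)·b = +0.18
  40·a + (-195)·b = -0.05
Eliminate b (×(-195) and ×(-210), subtract): 9375·a = -45.600 → a = ∂h/∂x = -0.004864
Back-substitute: b = ∂h/∂y = -0.0007413.
|∇h| = √(-0.004864² + -0.0007413²) = 0.00492
Seepage velocity v = K·i/n = 1.0 × 0.00492 / 0.17 = 0.02894 m/day.
t = 500 / 0.02894 = 1.728e+04 days = 47.3 years.

47 years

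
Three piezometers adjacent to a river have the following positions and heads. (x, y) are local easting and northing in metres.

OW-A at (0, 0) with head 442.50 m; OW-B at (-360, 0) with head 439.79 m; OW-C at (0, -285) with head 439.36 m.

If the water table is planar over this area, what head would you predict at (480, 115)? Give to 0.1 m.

447.4 m

∂h/∂x = (439.79 − 442.50) / (-360 − 0) = +0.007528
∂h/∂y = (439.36 − 442.50) / (-285 − 0) = +0.01102
h(480, 115) = 442.50 + (+0.007528)·(480) + (+0.01102)·(115) = 442.50 +3.613 +1.267 = 447.380 m.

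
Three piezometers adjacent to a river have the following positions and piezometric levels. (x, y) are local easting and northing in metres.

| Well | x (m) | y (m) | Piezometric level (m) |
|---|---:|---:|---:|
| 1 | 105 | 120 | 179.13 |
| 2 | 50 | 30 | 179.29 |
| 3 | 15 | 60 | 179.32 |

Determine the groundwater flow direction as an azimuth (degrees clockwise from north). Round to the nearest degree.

Differences from 1: to 2 (Δx, Δy, Δh) = (-55, -90, +0.16); to 3 = (-90, -60, +0.19).
Determinant of the coordinate differences = (-55)·(-60) − (-90)·(-90) = -4800.
∂h/∂x = [(+0.16)·(-60) − (+0.19)·(-90)] / -4800 = -0.001563
∂h/∂y = [(-55)·(+0.19) − (-90)·(+0.16)] / -4800 = -0.0008229
Flow direction (−∇h) has components (+0.001563 E, +0.0008229 N).
Azimuth = atan2(E, N) = atan2(+0.001563, +0.0008229) = 62.2° ≈ 062°.

062°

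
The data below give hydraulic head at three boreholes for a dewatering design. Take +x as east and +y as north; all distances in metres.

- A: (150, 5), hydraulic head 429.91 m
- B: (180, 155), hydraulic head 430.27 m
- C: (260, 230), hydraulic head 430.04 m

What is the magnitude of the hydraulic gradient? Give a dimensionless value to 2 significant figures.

Three-point gradient (reference A): Δ to B = (30, 150, +0.36), Δ to C = (110, 225, +0.13).
∂h/∂x = -0.006308, ∂h/∂y = +0.003662 (det = -9750).
|∇h| = √(-0.006308² + 0.003662²) = 0.007294

0.0073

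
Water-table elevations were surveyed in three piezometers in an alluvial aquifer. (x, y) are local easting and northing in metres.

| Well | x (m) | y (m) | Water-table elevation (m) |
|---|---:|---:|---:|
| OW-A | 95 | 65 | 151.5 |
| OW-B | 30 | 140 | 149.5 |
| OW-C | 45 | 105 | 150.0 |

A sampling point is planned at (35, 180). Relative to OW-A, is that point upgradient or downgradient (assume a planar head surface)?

downgradient

Three-point gradient (reference OW-A): Δ to OW-B = (-65, 75, -2.0), Δ to OW-C = (-50, 40, -1.5).
∂h/∂x = +0.02826, ∂h/∂y = -0.002174 (det = 1150).
Head at (35, 180) = 151.5 + (+0.02826)·(-60) + (-0.002174)·(115) = 149.55 m.
That is lower than the 151.5 m at OW-A, so the point is downgradient.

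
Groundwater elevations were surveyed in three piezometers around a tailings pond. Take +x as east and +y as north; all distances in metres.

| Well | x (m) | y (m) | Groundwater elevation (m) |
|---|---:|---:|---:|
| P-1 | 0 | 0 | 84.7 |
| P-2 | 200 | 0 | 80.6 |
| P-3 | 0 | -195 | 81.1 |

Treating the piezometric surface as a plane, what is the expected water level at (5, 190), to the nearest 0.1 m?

88.1 m

∂h/∂x = (80.6 − 84.7) / (200 − 0) = -0.02050
∂h/∂y = (81.1 − 84.7) / (-195 − 0) = +0.01846
h(5, 190) = 84.7 + (-0.02050)·(5) + (+0.01846)·(190) = 84.7 -0.103 +3.508 = 88.105 m.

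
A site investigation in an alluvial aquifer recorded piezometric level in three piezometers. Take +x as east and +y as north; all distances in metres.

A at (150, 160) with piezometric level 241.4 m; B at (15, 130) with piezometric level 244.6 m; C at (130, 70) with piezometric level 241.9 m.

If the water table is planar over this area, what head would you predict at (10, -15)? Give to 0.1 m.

Taking A as reference: B−A = (-135, -30, +3.2); C−A = (-20, -90, +0.5).
Solve a·Δx + b·Δy = Δh: det = (-135)·(-90) − (-20)·(-30) = 11550.
∂h/∂x = [(+3.2)·(-90) − (+0.5)·(-30)] / 11550 = -0.02364
∂h/∂y = [(-135)·(+0.5) − (-20)·(+3.2)] / 11550 = -0.0003030
h(10, -15) = 241.4 + (-0.02364)·(-140) + (-0.0003030)·(-175) = 241.4 +3.309 +0.053 = 244.762 m.

244.8 m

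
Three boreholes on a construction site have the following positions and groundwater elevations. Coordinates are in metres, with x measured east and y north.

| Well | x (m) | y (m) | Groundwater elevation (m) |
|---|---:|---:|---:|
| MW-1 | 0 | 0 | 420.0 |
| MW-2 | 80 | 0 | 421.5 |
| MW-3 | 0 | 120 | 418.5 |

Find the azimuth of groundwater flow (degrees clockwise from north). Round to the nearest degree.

304°

∂h/∂x = (421.5 − 420.0) / (80 − 0) = +0.01875
∂h/∂y = (418.5 − 420.0) / (120 − 0) = -0.01250
Flow direction (−∇h) has components (-0.01875 E, +0.01250 N).
Azimuth = atan2(E, N) = atan2(-0.01875, +0.01250) = 303.7° ≈ 304°.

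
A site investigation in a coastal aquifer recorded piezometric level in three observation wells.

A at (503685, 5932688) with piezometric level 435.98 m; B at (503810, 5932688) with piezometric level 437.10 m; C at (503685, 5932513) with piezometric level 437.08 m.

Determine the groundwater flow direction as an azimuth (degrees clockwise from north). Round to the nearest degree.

∂h/∂x = (437.10 − 435.98) / (503810 − 503685) = +0.008960
∂h/∂y = (437.08 − 435.98) / (5932513 − 5932688) = -0.006286
Flow direction (−∇h) has components (-0.008960 E, +0.006286 N).
Azimuth = atan2(E, N) = atan2(-0.008960, +0.006286) = 305.1° ≈ 305°.

305°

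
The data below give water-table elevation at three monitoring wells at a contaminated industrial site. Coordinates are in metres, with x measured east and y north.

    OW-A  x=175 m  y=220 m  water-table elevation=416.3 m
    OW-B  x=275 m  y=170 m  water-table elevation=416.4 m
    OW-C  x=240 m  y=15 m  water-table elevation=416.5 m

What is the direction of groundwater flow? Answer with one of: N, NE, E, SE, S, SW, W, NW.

NW

With h = a·x + b·y + c and OW-A as origin, the differences give:
  100·a + (-50)·b = +0.1
  65·a + (-205)·b = +0.2
Eliminate b (×(-205) and ×(-50), subtract): -17250·a = -10.50 → a = ∂h/∂x = +0.0006087
Back-substitute: b = ∂h/∂y = -0.0007826.
Flow = −∇h = (-0.0006087 east, +0.0007826 north), which points northwest.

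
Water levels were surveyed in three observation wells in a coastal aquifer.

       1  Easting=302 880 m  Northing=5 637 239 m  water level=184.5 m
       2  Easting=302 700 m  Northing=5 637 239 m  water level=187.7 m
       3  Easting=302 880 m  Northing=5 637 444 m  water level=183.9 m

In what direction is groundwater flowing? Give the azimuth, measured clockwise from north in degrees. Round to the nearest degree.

081°

∂h/∂x = (187.7 − 184.5) / (302700 − 302880) = -0.01778
∂h/∂y = (183.9 − 184.5) / (5637444 − 5637239) = -0.002927
Flow direction (−∇h) has components (+0.01778 E, +0.002927 N).
Azimuth = atan2(E, N) = atan2(+0.01778, +0.002927) = 80.7° ≈ 081°.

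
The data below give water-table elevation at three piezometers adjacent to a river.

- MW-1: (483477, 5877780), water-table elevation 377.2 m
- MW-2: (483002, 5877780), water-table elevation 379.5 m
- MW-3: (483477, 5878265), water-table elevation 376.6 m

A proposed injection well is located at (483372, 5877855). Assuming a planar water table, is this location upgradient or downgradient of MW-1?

upgradient

∂h/∂x = (379.5 − 377.2) / (483002 − 483477) = -0.004842
∂h/∂y = (376.6 − 377.2) / (5878265 − 5877780) = -0.001237
Head at (483372, 5877855) = 377.2 + (-0.004842)·(-105) + (-0.001237)·(75) = 377.62 m.
That is higher than the 377.2 m at MW-1, so the point is upgradient.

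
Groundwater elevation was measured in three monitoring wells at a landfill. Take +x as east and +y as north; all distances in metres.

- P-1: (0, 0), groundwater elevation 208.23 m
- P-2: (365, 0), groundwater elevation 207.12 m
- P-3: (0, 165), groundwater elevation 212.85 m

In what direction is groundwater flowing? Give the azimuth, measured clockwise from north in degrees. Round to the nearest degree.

∂h/∂x = (207.12 − 208.23) / (365 − 0) = -0.003041
∂h/∂y = (212.85 − 208.23) / (165 − 0) = +0.02800
Flow direction (−∇h) has components (+0.003041 E, -0.02800 N).
Azimuth = atan2(E, N) = atan2(+0.003041, -0.02800) = 173.8° ≈ 174°.

174°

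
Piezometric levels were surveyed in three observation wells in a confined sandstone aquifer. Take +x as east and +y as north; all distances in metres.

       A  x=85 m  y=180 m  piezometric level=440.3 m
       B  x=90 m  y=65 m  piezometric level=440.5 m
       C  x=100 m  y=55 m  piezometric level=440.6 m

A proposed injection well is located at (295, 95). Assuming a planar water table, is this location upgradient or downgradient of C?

Three-point gradient (reference A): Δ to B = (5, -115, +0.2), Δ to C = (15, -125, +0.3).
∂h/∂x = +0.008636, ∂h/∂y = -0.001364 (det = 1100).
Head at (295, 95) = 440.3 + (+0.008636)·(210) + (-0.001364)·(-85) = 442.23 m.
That is higher than the 440.6 m at C, so the point is upgradient.

upgradient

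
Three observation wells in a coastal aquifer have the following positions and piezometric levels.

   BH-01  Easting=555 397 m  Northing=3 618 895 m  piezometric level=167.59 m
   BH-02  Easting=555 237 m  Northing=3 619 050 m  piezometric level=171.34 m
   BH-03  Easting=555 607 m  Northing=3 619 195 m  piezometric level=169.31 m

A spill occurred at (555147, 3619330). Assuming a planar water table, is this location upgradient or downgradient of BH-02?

upgradient

Taking BH-01 as reference: BH-02−BH-01 = (-160, 155, +3.75); BH-03−BH-01 = (210, 300, +1.72).
Determinant of the coordinate differences = (-160)·300 − 210·155 = -80550.
∂h/∂x = [(+3.75)·300 − (+1.72)·155] / -80550 = -0.01066
∂h/∂y = [(-160)·(+1.72) − 210·(+3.75)] / -80550 = +0.01319
Head at (555147, 3619330) = 167.59 + (-0.01066)·(-250) + (+0.01319)·(435) = 175.99 m.
That is higher than the 171.34 m at BH-02, so the point is upgradient.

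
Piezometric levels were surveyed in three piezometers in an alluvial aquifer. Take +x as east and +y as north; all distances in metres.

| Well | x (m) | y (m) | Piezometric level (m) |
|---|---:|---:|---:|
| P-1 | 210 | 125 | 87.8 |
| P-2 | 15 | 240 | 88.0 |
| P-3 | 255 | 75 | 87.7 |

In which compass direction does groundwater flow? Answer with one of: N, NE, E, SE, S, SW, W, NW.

S

With h = a·x + b·y + c and P-1 as origin, the differences give:
  (-195)·a + 115·b = +0.2
  45·a + (-50)·b = -0.1
Eliminate b (×(-50) and ×115, subtract): 4575·a = 1.50 → a = ∂h/∂x = +0.0003279
Back-substitute: b = ∂h/∂y = +0.002295.
Flow = −∇h = (-0.0003279 east, -0.002295 north), which points south.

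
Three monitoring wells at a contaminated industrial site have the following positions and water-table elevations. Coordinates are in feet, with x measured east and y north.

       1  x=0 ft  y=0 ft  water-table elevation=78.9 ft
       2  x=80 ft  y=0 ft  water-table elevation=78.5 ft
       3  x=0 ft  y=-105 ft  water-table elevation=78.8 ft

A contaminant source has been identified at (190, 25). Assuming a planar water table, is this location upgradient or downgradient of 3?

downgradient

∂h/∂x = (78.5 − 78.9) / (80 − 0) = -0.005000
∂h/∂y = (78.8 − 78.9) / (-105 − 0) = +0.0009524
Head at (190, 25) = 78.9 + (-0.005000)·(190) + (+0.0009524)·(25) = 77.97 ft.
That is lower than the 78.8 ft at 3, so the point is downgradient.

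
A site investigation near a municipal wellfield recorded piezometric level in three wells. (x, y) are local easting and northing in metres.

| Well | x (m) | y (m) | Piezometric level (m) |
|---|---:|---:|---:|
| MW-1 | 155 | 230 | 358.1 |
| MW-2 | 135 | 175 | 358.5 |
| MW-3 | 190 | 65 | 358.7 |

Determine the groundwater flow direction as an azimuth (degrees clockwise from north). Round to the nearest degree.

Differences from MW-1: to MW-2 (Δx, Δy, Δh) = (-20, -55, +0.4); to MW-3 = (35, -165, +0.6).
Determinant of the coordinate differences = (-20)·(-165) − 35·(-55) = 5225.
∂h/∂x = [(+0.4)·(-165) − (+0.6)·(-55)] / 5225 = -0.006316
∂h/∂y = [(-20)·(+0.6) − 35·(+0.4)] / 5225 = -0.004976
Flow direction (−∇h) has components (+0.006316 E, +0.004976 N).
Azimuth = atan2(E, N) = atan2(+0.006316, +0.004976) = 51.8° ≈ 052°.

052°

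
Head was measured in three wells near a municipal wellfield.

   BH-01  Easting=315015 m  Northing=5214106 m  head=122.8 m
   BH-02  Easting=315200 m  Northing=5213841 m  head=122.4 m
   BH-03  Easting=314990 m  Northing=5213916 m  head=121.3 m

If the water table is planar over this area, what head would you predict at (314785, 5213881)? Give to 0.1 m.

With h = a·x + b·y + c and BH-01 as origin, the differences give:
  185·a + (-265)·b = -0.4
  (-25)·a + (-190)·b = -1.5
Eliminate b (×(-190) and ×(-265), subtract): -41775·a = -321.50 → a = ∂h/∂x = +0.007696
Back-substitute: b = ∂h/∂y = +0.006882.
h(314785, 5213881) = 122.8 + (+0.007696)·(-230) + (+0.006882)·(-225) = 122.8 -1.770 -1.548 = 119.481 m.

119.5 m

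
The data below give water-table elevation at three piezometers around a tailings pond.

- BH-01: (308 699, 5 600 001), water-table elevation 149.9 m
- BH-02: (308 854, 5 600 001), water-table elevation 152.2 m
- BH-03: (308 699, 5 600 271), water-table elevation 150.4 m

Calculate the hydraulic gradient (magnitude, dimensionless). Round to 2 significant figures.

0.015

∂h/∂x = (152.2 − 149.9) / (308854 − 308699) = +0.01484
∂h/∂y = (150.4 − 149.9) / (5600271 − 5600001) = +0.001852
|∇h| = √(0.01484² + 0.001852²) = 0.01496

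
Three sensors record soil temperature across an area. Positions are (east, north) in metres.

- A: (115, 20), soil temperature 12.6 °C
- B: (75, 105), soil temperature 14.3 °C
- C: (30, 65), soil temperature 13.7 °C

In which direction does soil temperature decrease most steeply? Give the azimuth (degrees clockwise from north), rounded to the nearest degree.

With T = a·x + b·y + c and A as origin, the differences give:
  (-40)·a + 85·b = +1.7
  (-85)·a + 45·b = +1.1
Eliminate b (×45 and ×85, subtract): 5425·a = -17.00 → a = ∂T/∂x = -0.003134
Back-substitute: b = ∂T/∂y = +0.01853.
Steepest decrease is along −∇f: components (+0.003134 E, -0.01853 N).
Azimuth = atan2(+0.003134, -0.01853) = 170.4° ≈ 170°.

170°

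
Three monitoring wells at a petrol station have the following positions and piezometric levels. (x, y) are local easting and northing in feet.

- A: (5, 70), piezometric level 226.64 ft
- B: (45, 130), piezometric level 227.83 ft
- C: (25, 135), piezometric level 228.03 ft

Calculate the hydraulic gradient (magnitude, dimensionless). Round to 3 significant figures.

0.0231

Differences from A: to B (Δx, Δy, Δh) = (40, 60, +1.19); to C = (20, 65, +1.39).
Solve a·Δx + b·Δy = Δh: det = 40·65 − 20·60 = 1400.
∂h/∂x = [(+1.19)·65 − (+1.39)·60] / 1400 = -0.004321
∂h/∂y = [40·(+1.39) − 20·(+1.19)] / 1400 = +0.02271
|∇h| = √(-0.004321² + 0.02271²) = 0.02312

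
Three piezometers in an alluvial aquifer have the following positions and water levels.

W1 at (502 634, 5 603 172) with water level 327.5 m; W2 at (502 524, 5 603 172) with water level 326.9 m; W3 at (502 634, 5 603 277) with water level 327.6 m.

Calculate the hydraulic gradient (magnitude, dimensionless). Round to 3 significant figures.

∂h/∂x = (326.9 − 327.5) / (502524 − 502634) = +0.005455
∂h/∂y = (327.6 − 327.5) / (5603277 − 5603172) = +0.0009524
|∇h| = √(0.005455² + 0.0009524²) = 0.005538

0.00554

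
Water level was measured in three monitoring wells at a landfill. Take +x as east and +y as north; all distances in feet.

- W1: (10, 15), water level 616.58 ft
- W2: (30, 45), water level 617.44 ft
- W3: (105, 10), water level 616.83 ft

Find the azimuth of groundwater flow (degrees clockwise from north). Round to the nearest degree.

Differences from W1: to W2 (Δx, Δy, Δh) = (20, 30, +0.86); to W3 = (95, -5, +0.25).
Determinant of the coordinate differences = 20·(-5) − 95·30 = -2950.
∂h/∂x = [(+0.86)·(-5) − (+0.25)·30] / -2950 = +0.004000
∂h/∂y = [20·(+0.25) − 95·(+0.86)] / -2950 = +0.02600
Flow direction (−∇h) has components (-0.004000 E, -0.02600 N).
Azimuth = atan2(E, N) = atan2(-0.004000, -0.02600) = 188.7° ≈ 189°.

189°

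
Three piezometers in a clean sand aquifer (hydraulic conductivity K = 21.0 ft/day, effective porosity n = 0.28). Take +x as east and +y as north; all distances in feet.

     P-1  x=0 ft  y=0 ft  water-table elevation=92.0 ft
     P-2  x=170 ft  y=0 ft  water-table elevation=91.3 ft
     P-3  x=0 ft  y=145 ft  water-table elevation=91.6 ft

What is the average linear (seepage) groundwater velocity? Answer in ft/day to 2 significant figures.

∂h/∂x = (91.3 − 92.0) / (170 − 0) = -0.004118
∂h/∂y = (91.6 − 92.0) / (145 − 0) = -0.002759
|∇h| = √(-0.004118² + -0.002759²) = 0.004957
Seepage velocity v = K·i/n = 21.0 × 0.004957 / 0.28 = 0.3718 ft/day.

0.37 ft/day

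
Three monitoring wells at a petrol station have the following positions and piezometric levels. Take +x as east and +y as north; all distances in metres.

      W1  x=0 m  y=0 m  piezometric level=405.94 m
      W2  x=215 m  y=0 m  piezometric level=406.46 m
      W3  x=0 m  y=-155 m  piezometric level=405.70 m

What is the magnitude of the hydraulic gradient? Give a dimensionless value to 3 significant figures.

0.00287

∂h/∂x = (406.46 − 405.94) / (215 − 0) = +0.002419
∂h/∂y = (405.70 − 405.94) / (-155 − 0) = +0.001548
|∇h| = √(0.002419² + 0.001548²) = 0.002872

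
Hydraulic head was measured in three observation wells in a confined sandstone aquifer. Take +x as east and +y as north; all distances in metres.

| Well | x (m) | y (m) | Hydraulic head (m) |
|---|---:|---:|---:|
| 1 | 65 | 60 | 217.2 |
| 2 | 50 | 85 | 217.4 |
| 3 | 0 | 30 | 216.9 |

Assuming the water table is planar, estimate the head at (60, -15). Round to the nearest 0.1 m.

Differences from 1: to 2 (Δx, Δy, Δh) = (-15, 25, +0.2); to 3 = (-65, -30, -0.3).
Determinant of the coordinate differences = (-15)·(-30) − (-65)·25 = 2075.
∂h/∂x = [(+0.2)·(-30) − (-0.3)·25] / 2075 = +0.0007229
∂h/∂y = [(-15)·(-0.3) − (-65)·(+0.2)] / 2075 = +0.008434
h(60, -15) = 217.2 + (+0.0007229)·(-5) + (+0.008434)·(-75) = 217.2 -0.004 -0.633 = 216.564 m.

216.6 m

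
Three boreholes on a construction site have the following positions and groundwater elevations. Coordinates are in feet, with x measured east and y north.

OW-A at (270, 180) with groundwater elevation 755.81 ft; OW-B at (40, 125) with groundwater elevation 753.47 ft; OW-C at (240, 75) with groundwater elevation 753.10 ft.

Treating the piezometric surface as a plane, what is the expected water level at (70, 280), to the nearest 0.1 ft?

757.4 ft

With h = a·x + b·y + c and OW-A as origin, the differences give:
  (-230)·a + (-55)·b = -2.34
  (-30)·a + (-105)·b = -2.71
Eliminate b (×(-105) and ×(-55), subtract): 22500·a = 96.650 → a = ∂h/∂x = +0.004296
Back-substitute: b = ∂h/∂y = +0.02458.
h(70, 280) = 755.81 + (+0.004296)·(-200) + (+0.02458)·(100) = 755.81 -0.859 +2.458 = 757.409 ft.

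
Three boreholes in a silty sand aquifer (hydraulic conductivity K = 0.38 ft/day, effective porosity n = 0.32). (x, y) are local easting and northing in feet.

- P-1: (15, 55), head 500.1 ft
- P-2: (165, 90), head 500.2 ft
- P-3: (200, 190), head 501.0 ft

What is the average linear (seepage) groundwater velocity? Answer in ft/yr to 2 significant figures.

3.7 ft/yr

With h = a·x + b·y + c and P-1 as origin, the differences give:
  150·a + 35·b = +0.1
  185·a + 135·b = +0.9
Eliminate b (×135 and ×35, subtract): 13775·a = -18.00 → a = ∂h/∂x = -0.001307
Back-substitute: b = ∂h/∂y = +0.008457.
|∇h| = √(-0.001307² + 0.008457²) = 0.008557
Seepage velocity v = K·i/n = 0.38 × 0.008557 / 0.32 = 0.01016 ft/day = 3.711 ft/yr.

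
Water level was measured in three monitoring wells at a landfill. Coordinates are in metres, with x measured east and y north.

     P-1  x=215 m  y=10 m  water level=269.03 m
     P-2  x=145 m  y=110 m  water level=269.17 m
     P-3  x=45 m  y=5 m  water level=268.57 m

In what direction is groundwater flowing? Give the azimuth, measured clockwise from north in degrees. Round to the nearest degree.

With h = a·x + b·y + c and P-1 as origin, the differences give:
  (-70)·a + 100·b = +0.14
  (-170)·a + (-5)·b = -0.46
Eliminate b (×(-5) and ×100, subtract): 17350·a = 45.300 → a = ∂h/∂x = +0.002611
Back-substitute: b = ∂h/∂y = +0.003228.
Flow direction (−∇h) has components (-0.002611 E, -0.003228 N).
Azimuth = atan2(E, N) = atan2(-0.002611, -0.003228) = 219.0° ≈ 219°.

219°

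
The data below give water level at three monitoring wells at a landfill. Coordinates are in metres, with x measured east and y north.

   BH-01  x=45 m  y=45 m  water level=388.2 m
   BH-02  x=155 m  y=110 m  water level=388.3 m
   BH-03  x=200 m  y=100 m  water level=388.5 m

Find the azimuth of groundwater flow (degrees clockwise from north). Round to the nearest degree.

With h = a·x + b·y + c and BH-01 as origin, the differences give:
  110·a + 65·b = +0.1
  155·a + 55·b = +0.3
Eliminate b (×55 and ×65, subtract): -4025·a = -14.00 → a = ∂h/∂x = +0.003478
Back-substitute: b = ∂h/∂y = -0.004348.
Flow direction (−∇h) has components (-0.003478 E, +0.004348 N).
Azimuth = atan2(E, N) = atan2(-0.003478, +0.004348) = 321.3° ≈ 321°.

321°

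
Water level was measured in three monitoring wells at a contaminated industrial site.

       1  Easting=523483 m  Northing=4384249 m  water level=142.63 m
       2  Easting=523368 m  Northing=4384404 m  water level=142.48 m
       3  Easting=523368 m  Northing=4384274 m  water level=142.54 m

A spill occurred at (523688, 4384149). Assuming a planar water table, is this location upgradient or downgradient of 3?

Taking 1 as reference: 2−1 = (-115, 155, -0.15); 3−1 = (-115, 25, -0.09).
Solve a·Δx + b·Δy = Δh: det = (-115)·25 − (-115)·155 = 14950.
∂h/∂x = [(-0.15)·25 − (-0.09)·155] / 14950 = +0.0006823
∂h/∂y = [(-115)·(-0.09) − (-115)·(-0.15)] / 14950 = -0.0004615
Head at (523688, 4384149) = 142.63 + (+0.0006823)·(205) + (-0.0004615)·(-100) = 142.82 m.
That is higher than the 142.54 m at 3, so the point is upgradient.

upgradient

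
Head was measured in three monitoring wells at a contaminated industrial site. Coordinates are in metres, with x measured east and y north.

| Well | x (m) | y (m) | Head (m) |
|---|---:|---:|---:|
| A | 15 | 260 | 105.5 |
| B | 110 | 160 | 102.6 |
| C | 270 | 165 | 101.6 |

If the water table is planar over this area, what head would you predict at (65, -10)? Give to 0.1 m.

99.1 m

Taking A as reference: B−A = (95, -100, -2.9); C−A = (255, -95, -3.9).
Determinant of the coordinate differences = 95·(-95) − 255·(-100) = 16475.
∂h/∂x = [(-2.9)·(-95) − (-3.9)·(-100)] / 16475 = -0.006950
∂h/∂y = [95·(-3.9) − 255·(-2.9)] / 16475 = +0.02240
h(65, -10) = 105.5 + (-0.006950)·(50) + (+0.02240)·(-270) = 105.5 -0.347 -6.047 = 99.105 m.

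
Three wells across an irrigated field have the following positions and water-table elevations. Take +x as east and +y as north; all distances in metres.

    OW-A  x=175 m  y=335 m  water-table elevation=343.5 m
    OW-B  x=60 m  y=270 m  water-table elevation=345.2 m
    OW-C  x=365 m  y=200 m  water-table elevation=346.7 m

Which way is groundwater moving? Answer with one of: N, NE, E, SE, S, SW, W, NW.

N

Taking OW-A as reference: OW-B−OW-A = (-115, -65, +1.7); OW-C−OW-A = (190, -135, +3.2).
Solve a·Δx + b·Δy = Δh: det = (-115)·(-135) − 190·(-65) = 27875.
∂h/∂x = [(+1.7)·(-135) − (+3.2)·(-65)] / 27875 = -0.0007713
∂h/∂y = [(-115)·(+3.2) − 190·(+1.7)] / 27875 = -0.02479
Flow = −∇h = (+0.0007713 east, +0.02479 north), which points north.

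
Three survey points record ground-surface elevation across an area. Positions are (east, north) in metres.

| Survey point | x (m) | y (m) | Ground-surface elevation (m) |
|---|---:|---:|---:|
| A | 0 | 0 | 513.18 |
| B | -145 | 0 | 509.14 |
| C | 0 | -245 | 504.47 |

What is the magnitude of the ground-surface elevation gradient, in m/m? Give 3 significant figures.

0.0452 m/m

∂z/∂x = (509.14 − 513.18) / (-145 − 0) = +0.02786
∂z/∂y = (504.47 − 513.18) / (-245 − 0) = +0.03555
|∇f| = √(0.02786² + 0.03555²) = 0.04517 m/m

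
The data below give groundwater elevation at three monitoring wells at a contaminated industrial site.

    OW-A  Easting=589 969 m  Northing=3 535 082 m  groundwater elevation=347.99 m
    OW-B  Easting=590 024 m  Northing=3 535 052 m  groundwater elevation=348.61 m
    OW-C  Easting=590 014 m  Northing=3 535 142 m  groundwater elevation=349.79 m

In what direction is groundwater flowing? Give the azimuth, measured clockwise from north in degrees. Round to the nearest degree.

With h = a·x + b·y + c and OW-A as origin, the differences give:
  55·a + (-30)·b = +0.62
  45·a + 60·b = +1.80
Eliminate b (×60 and ×(-30), subtract): 4650·a = 91.200 → a = ∂h/∂x = +0.01961
Back-substitute: b = ∂h/∂y = +0.01529.
Flow direction (−∇h) has components (-0.01961 E, -0.01529 N).
Azimuth = atan2(E, N) = atan2(-0.01961, -0.01529) = 232.1° ≈ 232°.

232°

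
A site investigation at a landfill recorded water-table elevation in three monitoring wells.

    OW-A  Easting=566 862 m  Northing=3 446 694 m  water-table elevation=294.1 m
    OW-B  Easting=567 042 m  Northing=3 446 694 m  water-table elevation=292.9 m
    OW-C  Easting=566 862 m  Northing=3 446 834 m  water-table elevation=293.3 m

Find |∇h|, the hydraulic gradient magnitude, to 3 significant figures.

0.00878

∂h/∂x = (292.9 − 294.1) / (567042 − 566862) = -0.006667
∂h/∂y = (293.3 − 294.1) / (3446834 − 3446694) = -0.005714
|∇h| = √(-0.006667² + -0.005714²) = 0.008781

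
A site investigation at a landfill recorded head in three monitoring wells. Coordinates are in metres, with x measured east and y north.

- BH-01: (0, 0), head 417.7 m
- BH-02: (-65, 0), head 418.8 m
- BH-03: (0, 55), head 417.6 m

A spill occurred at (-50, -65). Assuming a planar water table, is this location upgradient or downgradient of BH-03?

∂h/∂x = (418.8 − 417.7) / (-65 − 0) = -0.01692
∂h/∂y = (417.6 − 417.7) / (55 − 0) = -0.001818
Head at (-50, -65) = 417.7 + (-0.01692)·(-50) + (-0.001818)·(-65) = 418.66 m.
That is higher than the 417.6 m at BH-03, so the point is upgradient.

upgradient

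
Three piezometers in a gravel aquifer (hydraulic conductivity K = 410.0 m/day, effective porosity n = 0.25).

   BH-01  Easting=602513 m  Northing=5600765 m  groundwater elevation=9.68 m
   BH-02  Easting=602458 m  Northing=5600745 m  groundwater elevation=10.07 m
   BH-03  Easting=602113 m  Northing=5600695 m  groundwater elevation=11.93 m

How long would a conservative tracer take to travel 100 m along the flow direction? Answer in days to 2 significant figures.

6.9 days

With h = a·x + b·y + c and BH-01 as origin, the differences give:
  (-55)·a + (-20)·b = +0.39
  (-400)·a + (-70)·b = +2.25
Eliminate b (×(-70) and ×(-20), subtract): -4150·a = 17.700 → a = ∂h/∂x = -0.004265
Back-substitute: b = ∂h/∂y = -0.007771.
|∇h| = √(-0.004265² + -0.007771²) = 0.008864
Seepage velocity v = K·i/n = 410.0 × 0.008864 / 0.25 = 14.54 m/day.
t = 100 / 14.54 = 6.878 days.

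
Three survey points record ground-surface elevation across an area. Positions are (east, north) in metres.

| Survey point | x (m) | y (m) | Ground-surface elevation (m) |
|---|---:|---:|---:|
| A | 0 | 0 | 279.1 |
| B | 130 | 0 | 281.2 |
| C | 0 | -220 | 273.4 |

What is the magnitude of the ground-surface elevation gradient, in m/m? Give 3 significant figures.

∂z/∂x = (281.2 − 279.1) / (130 − 0) = +0.01615
∂z/∂y = (273.4 − 279.1) / (-220 − 0) = +0.02591
|∇f| = √(0.01615² + 0.02591²) = 0.03053 m/m

0.0305 m/m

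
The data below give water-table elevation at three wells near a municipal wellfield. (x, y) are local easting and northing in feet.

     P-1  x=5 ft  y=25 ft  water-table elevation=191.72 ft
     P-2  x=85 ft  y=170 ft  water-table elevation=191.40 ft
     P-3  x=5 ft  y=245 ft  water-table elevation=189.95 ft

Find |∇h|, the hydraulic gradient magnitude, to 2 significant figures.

0.013

With h = a·x + b·y + c and P-1 as origin, the differences give:
  80·a + 145·b = -0.32
  0·a + 220·b = -1.77
Eliminate b (×220 and ×145, subtract): 17600·a = 186.250 → a = ∂h/∂x = +0.01058
Back-substitute: b = ∂h/∂y = -0.008045.
|∇h| = √(0.01058² + -0.008045²) = 0.01329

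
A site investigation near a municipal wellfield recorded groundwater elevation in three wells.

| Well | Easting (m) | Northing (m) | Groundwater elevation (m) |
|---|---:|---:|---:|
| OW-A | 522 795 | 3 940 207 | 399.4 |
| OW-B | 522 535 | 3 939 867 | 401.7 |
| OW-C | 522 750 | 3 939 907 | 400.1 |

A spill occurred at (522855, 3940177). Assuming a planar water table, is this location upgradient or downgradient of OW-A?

downgradient

Differences from OW-A: to OW-B (Δx, Δy, Δh) = (-260, -340, +2.3); to OW-C = (-45, -300, +0.7).
Determinant of the coordinate differences = (-260)·(-300) − (-45)·(-340) = 62700.
∂h/∂x = [(+2.3)·(-300) − (+0.7)·(-340)] / 62700 = -0.007209
∂h/∂y = [(-260)·(+0.7) − (-45)·(+2.3)] / 62700 = -0.001252
Head at (522855, 3940177) = 399.4 + (-0.007209)·(60) + (-0.001252)·(-30) = 399.01 m.
That is lower than the 399.4 m at OW-A, so the point is downgradient.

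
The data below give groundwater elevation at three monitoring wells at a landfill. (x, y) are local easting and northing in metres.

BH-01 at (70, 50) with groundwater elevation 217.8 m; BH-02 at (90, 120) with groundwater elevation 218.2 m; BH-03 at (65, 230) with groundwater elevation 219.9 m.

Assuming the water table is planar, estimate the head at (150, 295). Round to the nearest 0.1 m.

219.0 m

Taking BH-01 as reference: BH-02−BH-01 = (20, 70, +0.4); BH-03−BH-01 = (-5, 180, +2.1).
Determinant of the coordinate differences = 20·180 − (-5)·70 = 3950.
∂h/∂x = [(+0.4)·180 − (+2.1)·70] / 3950 = -0.01899
∂h/∂y = [20·(+2.1) − (-5)·(+0.4)] / 3950 = +0.01114
h(150, 295) = 217.8 + (-0.01899)·(80) + (+0.01114)·(245) = 217.8 -1.519 +2.729 = 219.010 m.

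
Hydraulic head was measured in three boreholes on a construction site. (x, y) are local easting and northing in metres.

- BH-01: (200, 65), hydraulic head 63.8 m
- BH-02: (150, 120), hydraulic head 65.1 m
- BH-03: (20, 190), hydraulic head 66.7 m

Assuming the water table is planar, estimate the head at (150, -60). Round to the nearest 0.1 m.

Three-point gradient (reference BH-01): Δ to BH-02 = (-50, 55, +1.3), Δ to BH-03 = (-180, 125, +2.9).
∂h/∂x = +0.0008219, ∂h/∂y = +0.02438 (det = 3650).
h(150, -60) = 63.8 + (+0.0008219)·(-50) + (+0.02438)·(-125) = 63.8 -0.041 -3.048 = 60.711 m.

60.7 m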